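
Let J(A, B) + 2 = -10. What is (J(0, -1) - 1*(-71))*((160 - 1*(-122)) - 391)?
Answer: -6431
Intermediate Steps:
J(A, B) = -12 (J(A, B) = -2 - 10 = -12)
(J(0, -1) - 1*(-71))*((160 - 1*(-122)) - 391) = (-12 - 1*(-71))*((160 - 1*(-122)) - 391) = (-12 + 71)*((160 + 122) - 391) = 59*(282 - 391) = 59*(-109) = -6431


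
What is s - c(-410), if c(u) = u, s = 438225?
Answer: 438635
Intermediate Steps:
s - c(-410) = 438225 - 1*(-410) = 438225 + 410 = 438635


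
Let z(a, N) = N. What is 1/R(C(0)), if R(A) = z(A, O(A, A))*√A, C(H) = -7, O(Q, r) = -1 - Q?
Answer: -I*√7/42 ≈ -0.062994*I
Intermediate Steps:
R(A) = √A*(-1 - A) (R(A) = (-1 - A)*√A = √A*(-1 - A))
1/R(C(0)) = 1/(√(-7)*(-1 - 1*(-7))) = 1/((I*√7)*(-1 + 7)) = 1/((I*√7)*6) = 1/(6*I*√7) = -I*√7/42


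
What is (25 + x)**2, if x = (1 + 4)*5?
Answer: 2500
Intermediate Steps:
x = 25 (x = 5*5 = 25)
(25 + x)**2 = (25 + 25)**2 = 50**2 = 2500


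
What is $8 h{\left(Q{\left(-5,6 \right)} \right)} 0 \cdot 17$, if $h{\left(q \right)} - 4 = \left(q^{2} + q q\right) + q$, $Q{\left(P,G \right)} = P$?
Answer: $0$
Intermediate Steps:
$h{\left(q \right)} = 4 + q + 2 q^{2}$ ($h{\left(q \right)} = 4 + \left(\left(q^{2} + q q\right) + q\right) = 4 + \left(\left(q^{2} + q^{2}\right) + q\right) = 4 + \left(2 q^{2} + q\right) = 4 + \left(q + 2 q^{2}\right) = 4 + q + 2 q^{2}$)
$8 h{\left(Q{\left(-5,6 \right)} \right)} 0 \cdot 17 = 8 \left(4 - 5 + 2 \left(-5\right)^{2}\right) 0 \cdot 17 = 8 \left(4 - 5 + 2 \cdot 25\right) 0 \cdot 17 = 8 \left(4 - 5 + 50\right) 0 \cdot 17 = 8 \cdot 49 \cdot 0 \cdot 17 = 8 \cdot 0 \cdot 17 = 0 \cdot 17 = 0$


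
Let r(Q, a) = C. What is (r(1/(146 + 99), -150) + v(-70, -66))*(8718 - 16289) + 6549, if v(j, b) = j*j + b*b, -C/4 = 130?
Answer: -66133707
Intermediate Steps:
C = -520 (C = -4*130 = -520)
v(j, b) = b² + j² (v(j, b) = j² + b² = b² + j²)
r(Q, a) = -520
(r(1/(146 + 99), -150) + v(-70, -66))*(8718 - 16289) + 6549 = (-520 + ((-66)² + (-70)²))*(8718 - 16289) + 6549 = (-520 + (4356 + 4900))*(-7571) + 6549 = (-520 + 9256)*(-7571) + 6549 = 8736*(-7571) + 6549 = -66140256 + 6549 = -66133707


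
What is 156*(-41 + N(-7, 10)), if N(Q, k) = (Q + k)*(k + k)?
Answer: 2964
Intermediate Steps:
N(Q, k) = 2*k*(Q + k) (N(Q, k) = (Q + k)*(2*k) = 2*k*(Q + k))
156*(-41 + N(-7, 10)) = 156*(-41 + 2*10*(-7 + 10)) = 156*(-41 + 2*10*3) = 156*(-41 + 60) = 156*19 = 2964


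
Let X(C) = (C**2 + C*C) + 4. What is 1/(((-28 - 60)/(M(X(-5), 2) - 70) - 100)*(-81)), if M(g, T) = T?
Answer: 17/135918 ≈ 0.00012508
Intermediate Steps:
X(C) = 4 + 2*C**2 (X(C) = (C**2 + C**2) + 4 = 2*C**2 + 4 = 4 + 2*C**2)
1/(((-28 - 60)/(M(X(-5), 2) - 70) - 100)*(-81)) = 1/(((-28 - 60)/(2 - 70) - 100)*(-81)) = 1/((-88/(-68) - 100)*(-81)) = 1/((-88*(-1/68) - 100)*(-81)) = 1/((22/17 - 100)*(-81)) = 1/(-1678/17*(-81)) = 1/(135918/17) = 17/135918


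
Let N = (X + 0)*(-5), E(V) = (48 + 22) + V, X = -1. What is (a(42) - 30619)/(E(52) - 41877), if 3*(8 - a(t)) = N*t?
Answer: 4383/5965 ≈ 0.73479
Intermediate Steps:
E(V) = 70 + V
N = 5 (N = (-1 + 0)*(-5) = -1*(-5) = 5)
a(t) = 8 - 5*t/3
(a(42) - 30619)/(E(52) - 41877) = ((8 - 5/3*42) - 30619)/((70 + 52) - 41877) = ((8 - 70) - 30619)/(122 - 41877) = (-62 - 30619)/(-41755) = -30681*(-1/41755) = 4383/5965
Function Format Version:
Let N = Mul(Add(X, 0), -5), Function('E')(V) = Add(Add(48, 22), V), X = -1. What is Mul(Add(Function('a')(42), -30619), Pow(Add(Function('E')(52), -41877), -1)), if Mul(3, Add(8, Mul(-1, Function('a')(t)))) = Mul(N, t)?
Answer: Rational(4383, 5965) ≈ 0.73479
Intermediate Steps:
Function('E')(V) = Add(70, V)
N = 5 (N = Mul(Add(-1, 0), -5) = Mul(-1, -5) = 5)
Function('a')(t) = Add(8, Mul(Rational(-5, 3), t)) (Function('a')(t) = Add(8, Mul(Rational(-1, 3), Mul(5, t))) = Add(8, Mul(Rational(-5, 3), t)))
Mul(Add(Function('a')(42), -30619), Pow(Add(Function('E')(52), -41877), -1)) = Mul(Add(Add(8, Mul(Rational(-5, 3), 42)), -30619), Pow(Add(Add(70, 52), -41877), -1)) = Mul(Add(Add(8, -70), -30619), Pow(Add(122, -41877), -1)) = Mul(Add(-62, -30619), Pow(-41755, -1)) = Mul(-30681, Rational(-1, 41755)) = Rational(4383, 5965)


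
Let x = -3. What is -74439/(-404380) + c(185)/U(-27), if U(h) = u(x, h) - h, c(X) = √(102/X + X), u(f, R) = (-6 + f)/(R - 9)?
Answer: 74439/404380 + 4*√6350495/20165 ≈ 0.68396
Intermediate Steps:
u(f, R) = (-6 + f)/(-9 + R)
c(X) = √(X + 102/X)
U(h) = -h - 9/(-9 + h) (U(h) = (-6 - 3)/(-9 + h) - h = -9/(-9 + h) - h = -h - 9/(-9 + h))
-74439/(-404380) + c(185)/U(-27) = -74439/(-404380) + √(185 + 102/185)/(((-9 - 1*(-27)*(-9 - 27))/(-9 - 27))) = -74439*(-1/404380) + √(185 + 102*(1/185))/(((-9 - 1*(-27)*(-36))/(-36))) = 74439/404380 + √(185 + 102/185)/((-(-9 - 972)/36)) = 74439/404380 + √(34327/185)/((-1/36*(-981))) = 74439/404380 + (√6350495/185)/(109/4) = 74439/404380 + (√6350495/185)*(4/109) = 74439/404380 + 4*√6350495/20165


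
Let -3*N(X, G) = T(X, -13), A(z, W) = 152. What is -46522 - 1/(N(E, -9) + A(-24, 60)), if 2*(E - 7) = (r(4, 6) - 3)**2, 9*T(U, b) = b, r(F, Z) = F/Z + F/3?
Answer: -191531101/4117 ≈ -46522.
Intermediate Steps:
r(F, Z) = F/3 + F/Z (r(F, Z) = F/Z + F*(1/3) = F/Z + F/3 = F/3 + F/Z)
T(U, b) = b/9
E = 15/2 (E = 7 + (((1/3)*4 + 4/6) - 3)**2/2 = 7 + ((4/3 + 4*(1/6)) - 3)**2/2 = 7 + ((4/3 + 2/3) - 3)**2/2 = 7 + (2 - 3)**2/2 = 7 + (1/2)*(-1)**2 = 7 + (1/2)*1 = 7 + 1/2 = 15/2 ≈ 7.5000)
N(X, G) = 13/27 (N(X, G) = -(-13)/27 = -1/3*(-13/9) = 13/27)
-46522 - 1/(N(E, -9) + A(-24, 60)) = -46522 - 1/(13/27 + 152) = -46522 - 1/4117/27 = -46522 - 1*27/4117 = -46522 - 27/4117 = -191531101/4117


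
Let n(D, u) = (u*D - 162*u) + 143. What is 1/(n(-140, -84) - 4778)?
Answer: 1/20733 ≈ 4.8232e-5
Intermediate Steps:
n(D, u) = 143 - 162*u + D*u (n(D, u) = (D*u - 162*u) + 143 = (-162*u + D*u) + 143 = 143 - 162*u + D*u)
1/(n(-140, -84) - 4778) = 1/((143 - 162*(-84) - 140*(-84)) - 4778) = 1/((143 + 13608 + 11760) - 4778) = 1/(25511 - 4778) = 1/20733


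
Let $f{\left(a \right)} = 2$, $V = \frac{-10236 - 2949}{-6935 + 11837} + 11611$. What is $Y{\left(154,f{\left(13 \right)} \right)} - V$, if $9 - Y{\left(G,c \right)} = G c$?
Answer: $- \frac{19456545}{1634} \approx -11907.0$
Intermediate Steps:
$V = \frac{18967979}{1634}$ ($V = - \frac{13185}{4902} + 11611 = \left(-13185\right) \frac{1}{4902} + 11611 = - \frac{4395}{1634} + 11611 = \frac{18967979}{1634} \approx 11608.0$)
$Y{\left(G,c \right)} = 9 - G c$
$Y{\left(154,f{\left(13 \right)} \right)} - V = \left(9 - 154 \cdot 2\right) - \frac{18967979}{1634} = \left(9 - 308\right) - \frac{18967979}{1634} = -299 - \frac{18967979}{1634} = - \frac{19456545}{1634}$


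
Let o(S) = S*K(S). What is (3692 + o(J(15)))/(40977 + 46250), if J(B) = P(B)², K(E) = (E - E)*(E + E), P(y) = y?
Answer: 3692/87227 ≈ 0.042326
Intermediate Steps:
K(E) = 0 (K(E) = 0*(2*E) = 0)
J(B) = B²
o(S) = 0 (o(S) = S*0 = 0)
(3692 + o(J(15)))/(40977 + 46250) = (3692 + 0)/(40977 + 46250) = 3692/87227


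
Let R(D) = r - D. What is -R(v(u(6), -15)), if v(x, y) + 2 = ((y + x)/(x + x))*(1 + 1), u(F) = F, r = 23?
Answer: -53/2 ≈ -26.500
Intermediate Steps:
v(x, y) = -2 + (x + y)/x (v(x, y) = -2 + ((y + x)/(x + x))*(1 + 1) = -2 + ((x + y)/((2*x)))*2 = -2 + ((x + y)*(1/(2*x)))*2 = -2 + ((x + y)/(2*x))*2 = -2 + (x + y)/x)
R(D) = 23 - D
-R(v(u(6), -15)) = -(23 - (-15 - 1*6)/6) = -(23 - (-15 - 6)/6) = -(23 - (-21)/6) = -(23 - 1*(-7/2)) = -(23 + 7/2) = -1*53/2 = -53/2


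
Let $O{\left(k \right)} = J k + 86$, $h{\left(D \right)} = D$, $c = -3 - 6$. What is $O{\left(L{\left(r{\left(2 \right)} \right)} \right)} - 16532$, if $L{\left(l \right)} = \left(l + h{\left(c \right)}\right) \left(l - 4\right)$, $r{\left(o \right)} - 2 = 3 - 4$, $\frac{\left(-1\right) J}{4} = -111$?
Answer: $-5790$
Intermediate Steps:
$c = -9$ ($c = -3 - 6 = -9$)
$J = 444$ ($J = \left(-4\right) \left(-111\right) = 444$)
$r{\left(o \right)} = 1$ ($r{\left(o \right)} = 2 + \left(3 - 4\right) = 2 - 1 = 1$)
$L{\left(l \right)} = \left(-9 + l\right) \left(-4 + l\right)$ ($L{\left(l \right)} = \left(l - 9\right) \left(l - 4\right) = \left(-9 + l\right) \left(-4 + l\right)$)
$O{\left(k \right)} = 86 + 444 k$ ($O{\left(k \right)} = 444 k + 86 = 86 + 444 k$)
$O{\left(L{\left(r{\left(2 \right)} \right)} \right)} - 16532 = \left(86 + 444 \left(36 + 1^{2} - 13\right)\right) - 16532 = \left(86 + 444 \left(36 + 1 - 13\right)\right) - 16532 = \left(86 + 444 \cdot 24\right) - 16532 = \left(86 + 10656\right) - 16532 = 10742 - 16532 = -5790$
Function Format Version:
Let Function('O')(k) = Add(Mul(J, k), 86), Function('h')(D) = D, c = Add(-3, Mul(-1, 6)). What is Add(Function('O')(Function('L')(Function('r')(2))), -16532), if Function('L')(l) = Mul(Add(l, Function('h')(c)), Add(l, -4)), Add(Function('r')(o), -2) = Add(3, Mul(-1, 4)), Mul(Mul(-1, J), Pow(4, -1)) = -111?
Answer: -5790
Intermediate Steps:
c = -9 (c = Add(-3, -6) = -9)
J = 444 (J = Mul(-4, -111) = 444)
Function('r')(o) = 1 (Function('r')(o) = Add(2, Add(3, Mul(-1, 4))) = Add(2, Add(3, -4)) = Add(2, -1) = 1)
Function('L')(l) = Mul(Add(-9, l), Add(-4, l)) (Function('L')(l) = Mul(Add(l, -9), Add(l, -4)) = Mul(Add(-9, l), Add(-4, l)))
Function('O')(k) = Add(86, Mul(444, k)) (Function('O')(k) = Add(Mul(444, k), 86) = Add(86, Mul(444, k)))
Add(Function('O')(Function('L')(Function('r')(2))), -16532) = Add(Add(86, Mul(444, Add(36, Pow(1, 2), Mul(-13, 1)))), -16532) = Add(Add(86, Mul(444, Add(36, 1, -13))), -16532) = Add(Add(86, Mul(444, 24)), -16532) = Add(Add(86, 10656), -16532) = Add(10742, -16532) = -5790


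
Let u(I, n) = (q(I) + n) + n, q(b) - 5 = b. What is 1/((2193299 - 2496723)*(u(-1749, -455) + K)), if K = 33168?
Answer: -1/9258679936 ≈ -1.0801e-10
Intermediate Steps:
q(b) = 5 + b
u(I, n) = 5 + I + 2*n (u(I, n) = ((5 + I) + n) + n = (5 + I + n) + n = 5 + I + 2*n)
1/((2193299 - 2496723)*(u(-1749, -455) + K)) = 1/((2193299 - 2496723)*((5 - 1749 + 2*(-455)) + 33168)) = 1/(-303424*((5 - 1749 - 910) + 33168)) = 1/(-303424*(-2654 + 33168)) = 1/(-303424*30514) = 1/(-9258679936) = -1/9258679936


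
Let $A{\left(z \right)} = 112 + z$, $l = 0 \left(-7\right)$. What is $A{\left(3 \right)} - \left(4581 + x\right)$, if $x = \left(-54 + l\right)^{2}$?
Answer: $-7382$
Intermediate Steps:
$l = 0$
$x = 2916$ ($x = \left(-54 + 0\right)^{2} = \left(-54\right)^{2} = 2916$)
$A{\left(3 \right)} - \left(4581 + x\right) = \left(112 + 3\right) - \left(4581 + 2916\right) = 115 - 7497 = -7382$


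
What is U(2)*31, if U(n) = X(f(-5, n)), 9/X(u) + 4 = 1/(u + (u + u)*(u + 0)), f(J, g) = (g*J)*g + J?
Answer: -113925/1633 ≈ -69.764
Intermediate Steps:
f(J, g) = J + J*g² (f(J, g) = (J*g)*g + J = J*g² + J = J + J*g²)
X(u) = 9/(-4 + 1/(u + 2*u²)) (X(u) = 9/(-4 + 1/(u + (u + u)*(u + 0))) = 9/(-4 + 1/(u + (2*u)*u)) = 9/(-4 + 1/(u + 2*u²)))
U(n) = -9*(-9 - 10*n²)*(-5 - 5*n²)/(-21 - 20*n² + 8*(-5 - 5*n²)²) (U(n) = -9*(-5*(1 + n²))*(1 + 2*(-5*(1 + n²)))/(-1 + 4*(-5*(1 + n²)) + 8*(-5*(1 + n²))²) = -9*(-5 - 5*n²)*(1 + 2*(-5 - 5*n²))/(-1 + 4*(-5 - 5*n²) + 8*(-5 - 5*n²)²) = -9*(-5 - 5*n²)*(1 + (-10 - 10*n²))/(-1 + (-20 - 20*n²) + 8*(-5 - 5*n²)²) = -9*(-5 - 5*n²)*(-9 - 10*n²)/(-21 - 20*n² + 8*(-5 - 5*n²)²) = -9*(-9 - 10*n²)*(-5 - 5*n²)/(-21 - 20*n² + 8*(-5 - 5*n²)²))
U(2)*31 = (45*(-9 - 19*2² - 10*2⁴)/(179 + 200*2⁴ + 380*2²))*31 = (45*(-9 - 19*4 - 10*16)/(179 + 200*16 + 380*4))*31 = (45*(-9 - 76 - 160)/(179 + 3200 + 1520))*31 = (45*(-245)/4899)*31 = (45*(1/4899)*(-245))*31 = -3675/1633*31 = -113925/1633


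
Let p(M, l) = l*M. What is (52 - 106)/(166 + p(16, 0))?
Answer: -27/83 ≈ -0.32530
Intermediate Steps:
p(M, l) = M*l
(52 - 106)/(166 + p(16, 0)) = (52 - 106)/(166 + 16*0) = -54/(166 + 0) = -54/166 = -54*1/166 = -27/83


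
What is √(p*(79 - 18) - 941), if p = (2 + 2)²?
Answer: √35 ≈ 5.9161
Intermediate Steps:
p = 16 (p = 4² = 16)
√(p*(79 - 18) - 941) = √(16*(79 - 18) - 941) = √(16*61 - 941) = √(976 - 941) = √35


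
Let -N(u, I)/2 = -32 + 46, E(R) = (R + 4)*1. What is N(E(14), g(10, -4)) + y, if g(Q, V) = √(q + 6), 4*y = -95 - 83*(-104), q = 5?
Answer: 8425/4 ≈ 2106.3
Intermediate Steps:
y = 8537/4 (y = (-95 - 83*(-104))/4 = (-95 + 8632)/4 = (¼)*8537 = 8537/4 ≈ 2134.3)
g(Q, V) = √11 (g(Q, V) = √(5 + 6) = √11)
E(R) = 4 + R (E(R) = (4 + R)*1 = 4 + R)
N(u, I) = -28 (N(u, I) = -2*(-32 + 46) = -2*14 = -28)
N(E(14), g(10, -4)) + y = -28 + 8537/4 = 8425/4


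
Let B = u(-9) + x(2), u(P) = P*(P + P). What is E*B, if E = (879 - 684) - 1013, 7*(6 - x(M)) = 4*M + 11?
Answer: -946426/7 ≈ -1.3520e+5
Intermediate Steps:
x(M) = 31/7 - 4*M/7 (x(M) = 6 - (4*M + 11)/7 = 6 - (11 + 4*M)/7 = 6 + (-11/7 - 4*M/7) = 31/7 - 4*M/7)
u(P) = 2*P² (u(P) = P*(2*P) = 2*P²)
B = 1157/7 (B = 2*(-9)² + (31/7 - 4/7*2) = 2*81 + (31/7 - 8/7) = 162 + 23/7 = 1157/7 ≈ 165.29)
E = -818 (E = 195 - 1013 = -818)
E*B = -818*1157/7 = -946426/7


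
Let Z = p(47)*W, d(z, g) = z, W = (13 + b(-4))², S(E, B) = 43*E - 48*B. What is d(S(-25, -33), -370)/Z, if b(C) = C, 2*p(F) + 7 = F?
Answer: 509/1620 ≈ 0.31420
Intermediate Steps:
p(F) = -7/2 + F/2
S(E, B) = -48*B + 43*E
W = 81 (W = (13 - 4)² = 9² = 81)
Z = 1620 (Z = (-7/2 + (½)*47)*81 = (-7/2 + 47/2)*81 = 20*81 = 1620)
d(S(-25, -33), -370)/Z = (-48*(-33) + 43*(-25))/1620 = (1584 - 1075)*(1/1620) = 509*(1/1620) = 509/1620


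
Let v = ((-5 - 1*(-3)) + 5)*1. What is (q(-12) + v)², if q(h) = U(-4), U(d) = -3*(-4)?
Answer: 225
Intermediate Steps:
U(d) = 12
v = 3 (v = ((-5 + 3) + 5)*1 = (-2 + 5)*1 = 3*1 = 3)
q(h) = 12
(q(-12) + v)² = (12 + 3)² = 15² = 225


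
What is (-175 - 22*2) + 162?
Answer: -57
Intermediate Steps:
(-175 - 22*2) + 162 = (-175 - 44) + 162 = -219 + 162 = -57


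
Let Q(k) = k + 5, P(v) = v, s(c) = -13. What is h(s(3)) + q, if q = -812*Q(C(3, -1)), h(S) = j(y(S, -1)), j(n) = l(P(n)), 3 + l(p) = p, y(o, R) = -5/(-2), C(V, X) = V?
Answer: -12993/2 ≈ -6496.5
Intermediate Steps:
y(o, R) = 5/2 (y(o, R) = -5*(-½) = 5/2)
l(p) = -3 + p
j(n) = -3 + n
h(S) = -½ (h(S) = -3 + 5/2 = -½)
Q(k) = 5 + k
q = -6496 (q = -812*(5 + 3) = -812*8 = -6496)
h(s(3)) + q = -½ - 6496 = -12993/2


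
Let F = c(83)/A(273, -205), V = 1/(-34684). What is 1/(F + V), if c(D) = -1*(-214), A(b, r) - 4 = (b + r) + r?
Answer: -4612972/7422509 ≈ -0.62148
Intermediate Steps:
A(b, r) = 4 + b + 2*r (A(b, r) = 4 + ((b + r) + r) = 4 + (b + 2*r) = 4 + b + 2*r)
V = -1/34684 ≈ -2.8832e-5
c(D) = 214
F = -214/133 (F = 214/(4 + 273 + 2*(-205)) = 214/(4 + 273 - 410) = 214/(-133) = 214*(-1/133) = -214/133 ≈ -1.6090)
1/(F + V) = 1/(-214/133 - 1/34684) = 1/(-7422509/4612972) = -4612972/7422509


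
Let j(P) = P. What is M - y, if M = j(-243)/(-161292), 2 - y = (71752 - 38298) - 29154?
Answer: 231077753/53764 ≈ 4298.0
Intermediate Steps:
y = -4298 (y = 2 - ((71752 - 38298) - 29154) = 2 - (33454 - 29154) = 2 - 1*4300 = 2 - 4300 = -4298)
M = 81/53764 (M = -243/(-161292) = -243*(-1/161292) = 81/53764 ≈ 0.0015066)
M - y = 81/53764 - 1*(-4298) = 81/53764 + 4298 = 231077753/53764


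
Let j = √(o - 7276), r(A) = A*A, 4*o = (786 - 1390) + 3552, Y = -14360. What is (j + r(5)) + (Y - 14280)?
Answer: -28615 + I*√6539 ≈ -28615.0 + 80.864*I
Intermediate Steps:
o = 737 (o = ((786 - 1390) + 3552)/4 = (-604 + 3552)/4 = (¼)*2948 = 737)
r(A) = A²
j = I*√6539 (j = √(737 - 7276) = √(-6539) = I*√6539 ≈ 80.864*I)
(j + r(5)) + (Y - 14280) = (I*√6539 + 5²) + (-14360 - 14280) = (I*√6539 + 25) - 28640 = (25 + I*√6539) - 28640 = -28615 + I*√6539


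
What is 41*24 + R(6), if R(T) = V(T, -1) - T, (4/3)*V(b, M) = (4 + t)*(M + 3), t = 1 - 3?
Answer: 981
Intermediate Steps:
t = -2
V(b, M) = 9/2 + 3*M/2 (V(b, M) = 3*((4 - 2)*(M + 3))/4 = 3*(2*(3 + M))/4 = 3*(6 + 2*M)/4 = 9/2 + 3*M/2)
R(T) = 3 - T (R(T) = (9/2 + (3/2)*(-1)) - T = (9/2 - 3/2) - T = 3 - T)
41*24 + R(6) = 41*24 + (3 - 1*6) = 984 + (3 - 6) = 984 - 3 = 981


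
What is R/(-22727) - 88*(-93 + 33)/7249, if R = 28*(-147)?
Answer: 13621404/14977093 ≈ 0.90948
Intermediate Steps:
R = -4116
R/(-22727) - 88*(-93 + 33)/7249 = -4116/(-22727) - 88*(-93 + 33)/7249 = -4116*(-1/22727) - 88*(-60)*(1/7249) = 4116/22727 + 5280*(1/7249) = 4116/22727 + 480/659 = 13621404/14977093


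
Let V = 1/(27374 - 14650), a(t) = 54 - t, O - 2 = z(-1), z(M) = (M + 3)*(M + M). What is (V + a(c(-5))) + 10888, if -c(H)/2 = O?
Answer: 139175113/12724 ≈ 10938.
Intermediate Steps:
z(M) = 2*M*(3 + M) (z(M) = (3 + M)*(2*M) = 2*M*(3 + M))
O = -2 (O = 2 + 2*(-1)*(3 - 1) = 2 + 2*(-1)*2 = 2 - 4 = -2)
c(H) = 4 (c(H) = -2*(-2) = 4)
V = 1/12724 ≈ 7.8592e-5
(V + a(c(-5))) + 10888 = (1/12724 + (54 - 1*4)) + 10888 = (1/12724 + (54 - 4)) + 10888 = (1/12724 + 50) + 10888 = 636201/12724 + 10888 = 139175113/12724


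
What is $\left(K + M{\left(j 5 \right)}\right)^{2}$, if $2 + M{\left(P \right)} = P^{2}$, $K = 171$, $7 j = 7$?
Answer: $37636$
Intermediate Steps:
$j = 1$ ($j = \frac{1}{7} \cdot 7 = 1$)
$M{\left(P \right)} = -2 + P^{2}$
$\left(K + M{\left(j 5 \right)}\right)^{2} = \left(171 - \left(2 - \left(1 \cdot 5\right)^{2}\right)\right)^{2} = \left(171 - \left(2 - 5^{2}\right)\right)^{2} = \left(171 + \left(-2 + 25\right)\right)^{2} = \left(171 + 23\right)^{2} = 194^{2} = 37636$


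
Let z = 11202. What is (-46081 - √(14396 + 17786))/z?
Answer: -46081/11202 - √32182/11202 ≈ -4.1297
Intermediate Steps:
(-46081 - √(14396 + 17786))/z = (-46081 - √(14396 + 17786))/11202 = (-46081 - √32182)*(1/11202) = -46081/11202 - √32182/11202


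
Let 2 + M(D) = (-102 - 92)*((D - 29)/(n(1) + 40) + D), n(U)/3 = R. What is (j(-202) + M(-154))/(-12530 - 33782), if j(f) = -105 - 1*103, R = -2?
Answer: -522073/787304 ≈ -0.66311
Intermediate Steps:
j(f) = -208 (j(f) = -105 - 103 = -208)
n(U) = -6 (n(U) = 3*(-2) = -6)
M(D) = 2779/17 - 3395*D/17 (M(D) = -2 + (-102 - 92)*((D - 29)/(-6 + 40) + D) = -2 - 194*((-29 + D)/34 + D) = -2 - 194*((-29 + D)*(1/34) + D) = -2 - 194*((-29/34 + D/34) + D) = -2 - 194*(-29/34 + 35*D/34) = -2 + (2813/17 - 3395*D/17) = 2779/17 - 3395*D/17)
(j(-202) + M(-154))/(-12530 - 33782) = (-208 + (2779/17 - 3395/17*(-154)))/(-12530 - 33782) = (-208 + (2779/17 + 522830/17))/(-46312) = (-208 + 525609/17)*(-1/46312) = (522073/17)*(-1/46312) = -522073/787304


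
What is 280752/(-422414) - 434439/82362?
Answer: -34439401995/5798476978 ≈ -5.9394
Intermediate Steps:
280752/(-422414) - 434439/82362 = 280752*(-1/422414) - 434439*1/82362 = -140376/211207 - 144813/27454 = -34439401995/5798476978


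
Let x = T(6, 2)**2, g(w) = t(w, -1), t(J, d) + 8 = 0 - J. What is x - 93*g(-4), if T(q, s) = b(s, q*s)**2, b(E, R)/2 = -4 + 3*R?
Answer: 16777588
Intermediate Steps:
b(E, R) = -8 + 6*R (b(E, R) = 2*(-4 + 3*R) = -8 + 6*R)
t(J, d) = -8 - J (t(J, d) = -8 + (0 - J) = -8 - J)
g(w) = -8 - w
T(q, s) = (-8 + 6*q*s)**2 (T(q, s) = (-8 + 6*(q*s))**2 = (-8 + 6*q*s)**2)
x = 16777216 (x = (4*(-4 + 3*6*2)**2)**2 = (4*(-4 + 36)**2)**2 = (4*32**2)**2 = (4*1024)**2 = 4096**2 = 16777216)
x - 93*g(-4) = 16777216 - 93*(-8 - 1*(-4)) = 16777216 - 93*(-8 + 4) = 16777216 - 93*(-4) = 16777216 + 372 = 16777588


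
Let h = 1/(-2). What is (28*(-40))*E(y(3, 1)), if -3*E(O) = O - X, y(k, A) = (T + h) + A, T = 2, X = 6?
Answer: -3920/3 ≈ -1306.7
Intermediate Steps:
h = -½ ≈ -0.50000
y(k, A) = 3/2 + A (y(k, A) = (2 - ½) + A = 3/2 + A)
E(O) = 2 - O/3 (E(O) = -(O - 1*6)/3 = -(O - 6)/3 = -(-6 + O)/3 = 2 - O/3)
(28*(-40))*E(y(3, 1)) = (28*(-40))*(2 - (3/2 + 1)/3) = -1120*(2 - ⅓*5/2) = -1120*(2 - ⅚) = -1120*7/6 = -3920/3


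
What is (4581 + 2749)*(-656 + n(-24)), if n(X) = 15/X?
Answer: -19252245/4 ≈ -4.8131e+6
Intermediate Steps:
(4581 + 2749)*(-656 + n(-24)) = (4581 + 2749)*(-656 + 15/(-24)) = 7330*(-656 + 15*(-1/24)) = 7330*(-656 - 5/8) = 7330*(-5253/8) = -19252245/4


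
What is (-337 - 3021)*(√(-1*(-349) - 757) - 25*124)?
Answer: 10409800 - 6716*I*√102 ≈ 1.041e+7 - 67828.0*I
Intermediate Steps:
(-337 - 3021)*(√(-1*(-349) - 757) - 25*124) = -3358*(√(349 - 757) - 3100) = -3358*(√(-408) - 3100) = -3358*(2*I*√102 - 3100) = -3358*(-3100 + 2*I*√102) = 10409800 - 6716*I*√102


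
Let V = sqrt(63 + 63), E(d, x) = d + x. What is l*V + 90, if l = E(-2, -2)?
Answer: 90 - 12*sqrt(14) ≈ 45.100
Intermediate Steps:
V = 3*sqrt(14) (V = sqrt(126) = 3*sqrt(14) ≈ 11.225)
l = -4 (l = -2 - 2 = -4)
l*V + 90 = -12*sqrt(14) + 90 = 90 - 12*sqrt(14)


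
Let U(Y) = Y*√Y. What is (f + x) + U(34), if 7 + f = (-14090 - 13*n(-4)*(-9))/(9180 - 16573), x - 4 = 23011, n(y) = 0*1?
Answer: 170112234/7393 + 34*√34 ≈ 23208.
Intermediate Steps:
n(y) = 0
x = 23015 (x = 4 + 23011 = 23015)
f = -37661/7393 (f = -7 + (-14090 - 13*0*(-9))/(9180 - 16573) = -7 + (-14090 + 0*(-9))/(-7393) = -7 + (-14090 + 0)*(-1/7393) = -7 - 14090*(-1/7393) = -7 + 14090/7393 = -37661/7393 ≈ -5.0941)
U(Y) = Y^(3/2)
(f + x) + U(34) = (-37661/7393 + 23015) + 34^(3/2) = 170112234/7393 + 34*√34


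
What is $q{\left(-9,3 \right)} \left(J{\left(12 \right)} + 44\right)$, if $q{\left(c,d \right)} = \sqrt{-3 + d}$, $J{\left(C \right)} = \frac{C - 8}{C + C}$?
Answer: $0$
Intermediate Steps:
$J{\left(C \right)} = \frac{-8 + C}{2 C}$
$q{\left(-9,3 \right)} \left(J{\left(12 \right)} + 44\right) = \sqrt{-3 + 3} \left(\frac{-8 + 12}{2 \cdot 12} + 44\right) = \sqrt{0} \left(\frac{1}{2} \cdot \frac{1}{12} \cdot 4 + 44\right) = 0 \left(\frac{1}{6} + 44\right) = 0 \cdot \frac{265}{6} = 0$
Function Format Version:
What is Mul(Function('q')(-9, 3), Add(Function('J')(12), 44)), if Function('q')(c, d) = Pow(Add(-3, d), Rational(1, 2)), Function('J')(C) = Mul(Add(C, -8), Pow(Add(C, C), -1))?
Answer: 0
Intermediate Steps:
Function('J')(C) = Mul(Rational(1, 2), Pow(C, -1), Add(-8, C)) (Function('J')(C) = Mul(Add(-8, C), Pow(Mul(2, C), -1)) = Mul(Add(-8, C), Mul(Rational(1, 2), Pow(C, -1))) = Mul(Rational(1, 2), Pow(C, -1), Add(-8, C)))
Mul(Function('q')(-9, 3), Add(Function('J')(12), 44)) = Mul(Pow(Add(-3, 3), Rational(1, 2)), Add(Mul(Rational(1, 2), Pow(12, -1), Add(-8, 12)), 44)) = Mul(Pow(0, Rational(1, 2)), Add(Mul(Rational(1, 2), Rational(1, 12), 4), 44)) = Mul(0, Add(Rational(1, 6), 44)) = Mul(0, Rational(265, 6)) = 0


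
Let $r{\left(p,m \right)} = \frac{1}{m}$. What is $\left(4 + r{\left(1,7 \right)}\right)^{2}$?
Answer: $\frac{841}{49} \approx 17.163$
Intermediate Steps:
$\left(4 + r{\left(1,7 \right)}\right)^{2} = \left(4 + \frac{1}{7}\right)^{2} = \left(\frac{29}{7}\right)^{2} = \frac{841}{49}$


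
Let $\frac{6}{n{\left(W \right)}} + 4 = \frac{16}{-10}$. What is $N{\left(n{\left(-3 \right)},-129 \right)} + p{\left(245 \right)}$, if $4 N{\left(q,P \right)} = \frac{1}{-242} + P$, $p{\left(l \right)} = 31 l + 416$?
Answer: $\frac{7723429}{968} \approx 7978.8$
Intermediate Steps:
$n{\left(W \right)} = - \frac{15}{14}$ ($n{\left(W \right)} = \frac{6}{-4 + \frac{16}{-10}} = \frac{6}{-4 + 16 \left(- \frac{1}{10}\right)} = \frac{6}{-4 - \frac{8}{5}} = \frac{6}{- \frac{28}{5}} = 6 \left(- \frac{5}{28}\right) = - \frac{15}{14}$)
$p{\left(l \right)} = 416 + 31 l$
$N{\left(q,P \right)} = - \frac{1}{968} + \frac{P}{4}$ ($N{\left(q,P \right)} = \frac{\frac{1}{-242} + P}{4} = \frac{- \frac{1}{242} + P}{4} = - \frac{1}{968} + \frac{P}{4}$)
$N{\left(n{\left(-3 \right)},-129 \right)} + p{\left(245 \right)} = \left(- \frac{1}{968} + \frac{1}{4} \left(-129\right)\right) + \left(416 + 31 \cdot 245\right) = \left(- \frac{1}{968} - \frac{129}{4}\right) + \left(416 + 7595\right) = - \frac{31219}{968} + 8011 = \frac{7723429}{968}$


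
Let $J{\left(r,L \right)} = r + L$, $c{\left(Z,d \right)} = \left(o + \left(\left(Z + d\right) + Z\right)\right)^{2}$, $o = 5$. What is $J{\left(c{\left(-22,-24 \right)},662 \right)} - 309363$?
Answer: $-304732$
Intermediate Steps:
$c{\left(Z,d \right)} = \left(5 + d + 2 Z\right)^{2}$ ($c{\left(Z,d \right)} = \left(5 + \left(\left(Z + d\right) + Z\right)\right)^{2} = \left(5 + \left(d + 2 Z\right)\right)^{2} = \left(5 + d + 2 Z\right)^{2}$)
$J{\left(r,L \right)} = L + r$
$J{\left(c{\left(-22,-24 \right)},662 \right)} - 309363 = \left(662 + \left(5 - 24 + 2 \left(-22\right)\right)^{2}\right) - 309363 = \left(662 + \left(5 - 24 - 44\right)^{2}\right) - 309363 = \left(662 + \left(-63\right)^{2}\right) - 309363 = \left(662 + 3969\right) - 309363 = 4631 - 309363 = -304732$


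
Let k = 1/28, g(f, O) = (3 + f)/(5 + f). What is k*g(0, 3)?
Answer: 3/140 ≈ 0.021429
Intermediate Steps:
g(f, O) = (3 + f)/(5 + f)
k = 1/28 ≈ 0.035714
k*g(0, 3) = ((3 + 0)/(5 + 0))/28 = (3/5)/28 = ((1/5)*3)/28 = (1/28)*(3/5) = 3/140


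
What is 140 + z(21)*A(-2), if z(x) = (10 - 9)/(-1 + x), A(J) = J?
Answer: 1399/10 ≈ 139.90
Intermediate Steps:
z(x) = 1/(-1 + x)
140 + z(21)*A(-2) = 140 - 2/(-1 + 21) = 140 - 2/20 = 140 + (1/20)*(-2) = 140 - ⅒ = 1399/10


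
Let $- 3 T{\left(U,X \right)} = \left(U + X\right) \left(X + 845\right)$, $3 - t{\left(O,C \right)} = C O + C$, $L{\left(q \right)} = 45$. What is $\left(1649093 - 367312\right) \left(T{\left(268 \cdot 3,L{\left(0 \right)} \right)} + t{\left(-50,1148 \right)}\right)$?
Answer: $-250735590315$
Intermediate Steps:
$t{\left(O,C \right)} = 3 - C - C O$ ($t{\left(O,C \right)} = 3 - \left(C O + C\right) = 3 - \left(C + C O\right) = 3 - C - C O$)
$T{\left(U,X \right)} = - \frac{\left(845 + X\right) \left(U + X\right)}{3}$ ($T{\left(U,X \right)} = - \frac{\left(U + X\right) \left(X + 845\right)}{3} = - \frac{\left(U + X\right) \left(845 + X\right)}{3} = - \frac{\left(845 + X\right) \left(U + X\right)}{3}$)
$\left(1649093 - 367312\right) \left(T{\left(268 \cdot 3,L{\left(0 \right)} \right)} + t{\left(-50,1148 \right)}\right) = \left(1649093 - 367312\right) \left(\left(- \frac{845 \cdot 268 \cdot 3}{3} - 12675 - \frac{45^{2}}{3} - \frac{1}{3} \cdot 268 \cdot 3 \cdot 45\right) - \left(1145 - 57400\right)\right) = 1281781 \left(\left(\left(- \frac{845}{3}\right) 804 - 12675 - 675 - 268 \cdot 45\right) + \left(3 - 1148 + 57400\right)\right) = 1281781 \left(\left(-226460 - 12675 - 675 - 12060\right) + 56255\right) = 1281781 \left(-251870 + 56255\right) = 1281781 \left(-195615\right) = -250735590315$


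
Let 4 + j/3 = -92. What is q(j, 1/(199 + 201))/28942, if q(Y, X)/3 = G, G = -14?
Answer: -21/14471 ≈ -0.0014512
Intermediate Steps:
j = -288 (j = -12 + 3*(-92) = -12 - 276 = -288)
q(Y, X) = -42 (q(Y, X) = 3*(-14) = -42)
q(j, 1/(199 + 201))/28942 = -42/28942 = -42*1/28942 = -21/14471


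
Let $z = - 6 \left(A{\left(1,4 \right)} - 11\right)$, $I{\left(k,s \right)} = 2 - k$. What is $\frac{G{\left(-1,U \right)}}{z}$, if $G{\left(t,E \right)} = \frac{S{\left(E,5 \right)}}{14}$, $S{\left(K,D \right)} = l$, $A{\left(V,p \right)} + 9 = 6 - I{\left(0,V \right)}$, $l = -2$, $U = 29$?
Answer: $- \frac{1}{672} \approx -0.0014881$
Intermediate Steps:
$A{\left(V,p \right)} = -5$ ($A{\left(V,p \right)} = -9 + \left(6 - \left(2 - 0\right)\right) = -9 + \left(6 - \left(2 + 0\right)\right) = -9 + \left(6 - 2\right) = -9 + 4 = -5$)
$S{\left(K,D \right)} = -2$
$G{\left(t,E \right)} = - \frac{1}{7}$ ($G{\left(t,E \right)} = - \frac{2}{14} = \left(-2\right) \frac{1}{14} = - \frac{1}{7}$)
$z = 96$ ($z = - 6 \left(-5 - 11\right) = \left(-6\right) \left(-16\right) = 96$)
$\frac{G{\left(-1,U \right)}}{z} = - \frac{1}{7 \cdot 96} = \left(- \frac{1}{7}\right) \frac{1}{96} = - \frac{1}{672}$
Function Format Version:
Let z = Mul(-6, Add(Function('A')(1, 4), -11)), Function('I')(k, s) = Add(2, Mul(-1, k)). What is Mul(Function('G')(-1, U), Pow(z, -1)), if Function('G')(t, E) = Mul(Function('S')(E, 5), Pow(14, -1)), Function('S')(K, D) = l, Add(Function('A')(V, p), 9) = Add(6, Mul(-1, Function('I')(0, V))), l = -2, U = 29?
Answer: Rational(-1, 672) ≈ -0.0014881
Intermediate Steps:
Function('A')(V, p) = -5 (Function('A')(V, p) = Add(-9, Add(6, Mul(-1, Add(2, Mul(-1, 0))))) = Add(-9, Add(6, Mul(-1, Add(2, 0)))) = Add(-9, Add(6, Mul(-1, 2))) = Add(-9, Add(6, -2)) = Add(-9, 4) = -5)
Function('S')(K, D) = -2
Function('G')(t, E) = Rational(-1, 7) (Function('G')(t, E) = Mul(-2, Pow(14, -1)) = Mul(-2, Rational(1, 14)) = Rational(-1, 7))
z = 96 (z = Mul(-6, Add(-5, -11)) = Mul(-6, -16) = 96)
Mul(Function('G')(-1, U), Pow(z, -1)) = Mul(Rational(-1, 7), Pow(96, -1)) = Mul(Rational(-1, 7), Rational(1, 96)) = Rational(-1, 672)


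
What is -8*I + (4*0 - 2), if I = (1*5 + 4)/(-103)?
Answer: -134/103 ≈ -1.3010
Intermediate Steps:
I = -9/103 (I = (5 + 4)*(-1/103) = 9*(-1/103) = -9/103 ≈ -0.087379)
-8*I + (4*0 - 2) = -8*(-9/103) + (4*0 - 2) = 72/103 + (0 - 2) = 72/103 - 2 = -134/103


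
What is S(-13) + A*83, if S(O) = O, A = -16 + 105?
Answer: 7374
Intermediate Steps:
A = 89
S(-13) + A*83 = -13 + 89*83 = -13 + 7387 = 7374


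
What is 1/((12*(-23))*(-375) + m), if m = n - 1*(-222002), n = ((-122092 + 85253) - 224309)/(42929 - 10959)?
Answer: 15985/5203018896 ≈ 3.0723e-6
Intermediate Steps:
n = -130574/15985 (n = (-36839 - 224309)/31970 = -261148*1/31970 = -130574/15985 ≈ -8.1685)
m = 3548571396/15985 (m = -130574/15985 - 1*(-222002) = -130574/15985 + 222002 = 3548571396/15985 ≈ 2.2199e+5)
1/((12*(-23))*(-375) + m) = 1/((12*(-23))*(-375) + 3548571396/15985) = 1/(-276*(-375) + 3548571396/15985) = 1/(103500 + 3548571396/15985) = 1/(5203018896/15985) = 15985/5203018896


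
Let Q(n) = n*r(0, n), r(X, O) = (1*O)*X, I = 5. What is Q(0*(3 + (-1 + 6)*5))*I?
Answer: 0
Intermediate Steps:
r(X, O) = O*X
Q(n) = 0 (Q(n) = n*(n*0) = n*0 = 0)
Q(0*(3 + (-1 + 6)*5))*I = 0*5 = 0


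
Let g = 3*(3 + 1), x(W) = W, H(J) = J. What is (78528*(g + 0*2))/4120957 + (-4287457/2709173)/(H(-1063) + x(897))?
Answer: 441458333125597/1853287982801126 ≈ 0.23820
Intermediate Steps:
g = 12 (g = 3*4 = 12)
(78528*(g + 0*2))/4120957 + (-4287457/2709173)/(H(-1063) + x(897)) = (78528*(12 + 0*2))/4120957 + (-4287457/2709173)/(-1063 + 897) = (78528*(12 + 0))*(1/4120957) - 4287457*1/2709173/(-166) = (78528*12)*(1/4120957) - 4287457/2709173*(-1/166) = 942336*(1/4120957) + 4287457/449722718 = 942336/4120957 + 4287457/449722718 = 441458333125597/1853287982801126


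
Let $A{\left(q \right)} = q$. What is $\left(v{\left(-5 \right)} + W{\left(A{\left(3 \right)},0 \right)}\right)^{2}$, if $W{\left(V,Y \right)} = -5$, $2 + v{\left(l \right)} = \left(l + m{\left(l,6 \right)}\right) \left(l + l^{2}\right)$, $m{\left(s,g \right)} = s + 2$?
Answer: $27889$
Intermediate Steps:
$m{\left(s,g \right)} = 2 + s$
$v{\left(l \right)} = -2 + \left(2 + 2 l\right) \left(l + l^{2}\right)$ ($v{\left(l \right)} = -2 + \left(l + \left(2 + l\right)\right) \left(l + l^{2}\right) = -2 + \left(2 + 2 l\right) \left(l + l^{2}\right)$)
$\left(v{\left(-5 \right)} + W{\left(A{\left(3 \right)},0 \right)}\right)^{2} = \left(\left(-2 + 2 \left(-5\right) + 2 \left(-5\right)^{3} + 4 \left(-5\right)^{2}\right) - 5\right)^{2} = \left(\left(-2 - 10 + 2 \left(-125\right) + 4 \cdot 25\right) - 5\right)^{2} = \left(\left(-2 - 10 - 250 + 100\right) - 5\right)^{2} = \left(-162 - 5\right)^{2} = \left(-167\right)^{2} = 27889$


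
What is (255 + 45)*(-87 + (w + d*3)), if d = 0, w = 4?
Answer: -24900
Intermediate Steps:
(255 + 45)*(-87 + (w + d*3)) = (255 + 45)*(-87 + (4 + 0*3)) = 300*(-87 + (4 + 0)) = 300*(-87 + 4) = 300*(-83) = -24900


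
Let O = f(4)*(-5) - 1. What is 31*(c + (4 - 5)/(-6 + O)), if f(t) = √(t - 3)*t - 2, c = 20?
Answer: 10571/17 ≈ 621.82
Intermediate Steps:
f(t) = -2 + t*√(-3 + t) (f(t) = √(-3 + t)*t - 2 = t*√(-3 + t) - 2 = -2 + t*√(-3 + t))
O = -11 (O = (-2 + 4*√(-3 + 4))*(-5) - 1 = (-2 + 4*√1)*(-5) - 1 = (-2 + 4*1)*(-5) - 1 = (-2 + 4)*(-5) - 1 = 2*(-5) - 1 = -10 - 1 = -11)
31*(c + (4 - 5)/(-6 + O)) = 31*(20 + (4 - 5)/(-6 - 11)) = 31*(20 - 1/(-17)) = 31*(20 - 1*(-1/17)) = 31*(20 + 1/17) = 31*(341/17) = 10571/17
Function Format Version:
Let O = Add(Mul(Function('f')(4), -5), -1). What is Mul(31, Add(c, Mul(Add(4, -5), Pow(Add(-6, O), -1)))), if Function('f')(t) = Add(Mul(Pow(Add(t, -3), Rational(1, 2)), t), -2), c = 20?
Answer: Rational(10571, 17) ≈ 621.82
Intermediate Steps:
Function('f')(t) = Add(-2, Mul(t, Pow(Add(-3, t), Rational(1, 2)))) (Function('f')(t) = Add(Mul(Pow(Add(-3, t), Rational(1, 2)), t), -2) = Add(Mul(t, Pow(Add(-3, t), Rational(1, 2))), -2) = Add(-2, Mul(t, Pow(Add(-3, t), Rational(1, 2)))))
O = -11 (O = Add(Mul(Add(-2, Mul(4, Pow(Add(-3, 4), Rational(1, 2)))), -5), -1) = Add(Mul(Add(-2, Mul(4, Pow(1, Rational(1, 2)))), -5), -1) = Add(Mul(Add(-2, Mul(4, 1)), -5), -1) = Add(Mul(Add(-2, 4), -5), -1) = Add(Mul(2, -5), -1) = Add(-10, -1) = -11)
Mul(31, Add(c, Mul(Add(4, -5), Pow(Add(-6, O), -1)))) = Mul(31, Add(20, Mul(Add(4, -5), Pow(Add(-6, -11), -1)))) = Mul(31, Add(20, Mul(-1, Pow(-17, -1)))) = Mul(31, Add(20, Mul(-1, Rational(-1, 17)))) = Mul(31, Add(20, Rational(1, 17))) = Mul(31, Rational(341, 17)) = Rational(10571, 17)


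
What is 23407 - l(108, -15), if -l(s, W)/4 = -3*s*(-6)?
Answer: 31183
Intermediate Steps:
l(s, W) = -72*s (l(s, W) = -4*(-3*s)*(-6) = -72*s)
23407 - l(108, -15) = 23407 - (-72)*108 = 23407 - 1*(-7776) = 23407 + 7776 = 31183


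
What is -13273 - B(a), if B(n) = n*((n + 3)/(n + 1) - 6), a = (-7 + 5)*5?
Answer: -119927/9 ≈ -13325.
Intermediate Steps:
a = -10 (a = -2*5 = -10)
B(n) = n*(-6 + (3 + n)/(1 + n)) (B(n) = n*((3 + n)/(1 + n) - 6) = n*(-6 + (3 + n)/(1 + n)))
-13273 - B(a) = -13273 - (-1)*(-10)*(3 + 5*(-10))/(1 - 10) = -13273 - (-1)*(-10)*(3 - 50)/(-9) = -13273 - (-1)*(-10)*(-1)*(-47)/9 = -13273 - 1*470/9 = -13273 - 470/9 = -119927/9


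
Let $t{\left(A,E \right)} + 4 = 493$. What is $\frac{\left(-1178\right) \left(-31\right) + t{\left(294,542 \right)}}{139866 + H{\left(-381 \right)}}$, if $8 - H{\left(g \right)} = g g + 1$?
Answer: $- \frac{37007}{5288} \approx -6.9983$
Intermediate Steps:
$t{\left(A,E \right)} = 489$ ($t{\left(A,E \right)} = -4 + 493 = 489$)
$H{\left(g \right)} = 7 - g^{2}$ ($H{\left(g \right)} = 8 - \left(g g + 1\right) = 8 - \left(g^{2} + 1\right) = 8 - \left(1 + g^{2}\right) = 7 - g^{2}$)
$\frac{\left(-1178\right) \left(-31\right) + t{\left(294,542 \right)}}{139866 + H{\left(-381 \right)}} = \frac{\left(-1178\right) \left(-31\right) + 489}{139866 + \left(7 - \left(-381\right)^{2}\right)} = \frac{36518 + 489}{139866 + \left(7 - 145161\right)} = \frac{37007}{139866 + \left(7 - 145161\right)} = \frac{37007}{139866 - 145154} = \frac{37007}{-5288} = 37007 \left(- \frac{1}{5288}\right) = - \frac{37007}{5288}$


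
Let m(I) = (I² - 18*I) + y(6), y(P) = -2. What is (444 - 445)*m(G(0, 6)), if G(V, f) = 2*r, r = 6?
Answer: 74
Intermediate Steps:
G(V, f) = 12 (G(V, f) = 2*6 = 12)
m(I) = -2 + I² - 18*I (m(I) = (I² - 18*I) - 2 = -2 + I² - 18*I)
(444 - 445)*m(G(0, 6)) = (444 - 445)*(-2 + 12² - 18*12) = -(-2 + 144 - 216) = -1*(-74) = 74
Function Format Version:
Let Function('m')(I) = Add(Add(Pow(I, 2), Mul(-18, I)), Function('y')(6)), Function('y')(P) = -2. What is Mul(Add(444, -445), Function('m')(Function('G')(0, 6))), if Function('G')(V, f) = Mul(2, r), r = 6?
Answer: 74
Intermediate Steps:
Function('G')(V, f) = 12 (Function('G')(V, f) = Mul(2, 6) = 12)
Function('m')(I) = Add(-2, Pow(I, 2), Mul(-18, I)) (Function('m')(I) = Add(Add(Pow(I, 2), Mul(-18, I)), -2) = Add(-2, Pow(I, 2), Mul(-18, I)))
Mul(Add(444, -445), Function('m')(Function('G')(0, 6))) = Mul(Add(444, -445), Add(-2, Pow(12, 2), Mul(-18, 12))) = Mul(-1, Add(-2, 144, -216)) = Mul(-1, -74) = 74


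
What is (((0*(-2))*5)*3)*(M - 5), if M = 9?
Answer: 0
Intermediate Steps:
(((0*(-2))*5)*3)*(M - 5) = (((0*(-2))*5)*3)*(9 - 5) = ((0*5)*3)*4 = (0*3)*4 = 0*4 = 0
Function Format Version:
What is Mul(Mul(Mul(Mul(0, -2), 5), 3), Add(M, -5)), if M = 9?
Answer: 0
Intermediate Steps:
Mul(Mul(Mul(Mul(0, -2), 5), 3), Add(M, -5)) = Mul(Mul(Mul(Mul(0, -2), 5), 3), Add(9, -5)) = Mul(Mul(Mul(0, 5), 3), 4) = Mul(Mul(0, 3), 4) = Mul(0, 4) = 0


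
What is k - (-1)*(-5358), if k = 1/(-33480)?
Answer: -179385841/33480 ≈ -5358.0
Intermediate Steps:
k = -1/33480 ≈ -2.9869e-5
k - (-1)*(-5358) = -1/33480 - (-1)*(-5358) = -1/33480 - 1*5358 = -1/33480 - 5358 = -179385841/33480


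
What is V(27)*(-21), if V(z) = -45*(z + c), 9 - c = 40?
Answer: -3780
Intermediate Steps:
c = -31 (c = 9 - 1*40 = 9 - 40 = -31)
V(z) = 1395 - 45*z (V(z) = -45*(z - 31) = -45*(-31 + z) = 1395 - 45*z)
V(27)*(-21) = (1395 - 45*27)*(-21) = (1395 - 1215)*(-21) = 180*(-21) = -3780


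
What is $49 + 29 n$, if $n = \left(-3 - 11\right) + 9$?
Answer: $-96$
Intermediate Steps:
$n = -5$ ($n = -14 + 9 = -5$)
$49 + 29 n = 49 + 29 \left(-5\right) = 49 - 145 = -96$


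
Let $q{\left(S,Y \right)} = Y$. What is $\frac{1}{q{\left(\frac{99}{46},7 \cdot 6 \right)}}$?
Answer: $\frac{1}{42} \approx 0.02381$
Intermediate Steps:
$\frac{1}{q{\left(\frac{99}{46},7 \cdot 6 \right)}} = \frac{1}{7 \cdot 6} = \frac{1}{42}$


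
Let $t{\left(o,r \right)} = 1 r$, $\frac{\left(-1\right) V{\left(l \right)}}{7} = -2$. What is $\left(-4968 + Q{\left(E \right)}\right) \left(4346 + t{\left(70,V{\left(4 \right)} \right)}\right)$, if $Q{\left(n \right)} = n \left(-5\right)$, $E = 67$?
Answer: $-23121080$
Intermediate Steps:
$V{\left(l \right)} = 14$ ($V{\left(l \right)} = \left(-7\right) \left(-2\right) = 14$)
$t{\left(o,r \right)} = r$
$Q{\left(n \right)} = - 5 n$
$\left(-4968 + Q{\left(E \right)}\right) \left(4346 + t{\left(70,V{\left(4 \right)} \right)}\right) = \left(-4968 - 335\right) \left(4346 + 14\right) = \left(-4968 - 335\right) 4360 = \left(-5303\right) 4360 = -23121080$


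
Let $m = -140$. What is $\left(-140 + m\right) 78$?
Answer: $-21840$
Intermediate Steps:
$\left(-140 + m\right) 78 = \left(-140 - 140\right) 78 = \left(-280\right) 78 = -21840$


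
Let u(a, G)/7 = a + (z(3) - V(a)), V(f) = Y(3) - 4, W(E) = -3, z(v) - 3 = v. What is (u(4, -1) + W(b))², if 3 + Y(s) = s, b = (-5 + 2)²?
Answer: 9025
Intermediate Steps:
b = 9 (b = (-3)² = 9)
z(v) = 3 + v
Y(s) = -3 + s
V(f) = -4 (V(f) = (-3 + 3) - 4 = 0 - 4 = -4)
u(a, G) = 70 + 7*a (u(a, G) = 7*(a + ((3 + 3) - 1*(-4))) = 7*(a + (6 + 4)) = 7*(a + 10) = 7*(10 + a) = 70 + 7*a)
(u(4, -1) + W(b))² = ((70 + 7*4) - 3)² = ((70 + 28) - 3)² = (98 - 3)² = 95² = 9025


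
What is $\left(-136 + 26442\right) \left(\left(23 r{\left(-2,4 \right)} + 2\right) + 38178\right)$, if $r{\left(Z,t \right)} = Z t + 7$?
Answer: $1003758042$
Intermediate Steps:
$r{\left(Z,t \right)} = 7 + Z t$
$\left(-136 + 26442\right) \left(\left(23 r{\left(-2,4 \right)} + 2\right) + 38178\right) = \left(-136 + 26442\right) \left(\left(23 \left(7 - 8\right) + 2\right) + 38178\right) = 26306 \left(\left(23 \left(7 - 8\right) + 2\right) + 38178\right) = 26306 \left(\left(23 \left(-1\right) + 2\right) + 38178\right) = 26306 \left(\left(-23 + 2\right) + 38178\right) = 26306 \left(-21 + 38178\right) = 26306 \cdot 38157 = 1003758042$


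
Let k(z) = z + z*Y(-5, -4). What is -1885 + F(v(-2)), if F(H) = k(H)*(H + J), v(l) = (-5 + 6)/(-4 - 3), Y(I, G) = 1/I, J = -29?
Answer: -461009/245 ≈ -1881.7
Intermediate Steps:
v(l) = -⅐ (v(l) = 1/(-7) = 1*(-⅐) = -⅐)
k(z) = 4*z/5 (k(z) = z + z/(-5) = z + z*(-⅕) = z - z/5 = 4*z/5)
F(H) = 4*H*(-29 + H)/5 (F(H) = (4*H/5)*(H - 29) = (4*H/5)*(-29 + H) = 4*H*(-29 + H)/5)
-1885 + F(v(-2)) = -1885 + (⅘)*(-⅐)*(-29 - ⅐) = -1885 + (⅘)*(-⅐)*(-204/7) = -1885 + 816/245 = -461009/245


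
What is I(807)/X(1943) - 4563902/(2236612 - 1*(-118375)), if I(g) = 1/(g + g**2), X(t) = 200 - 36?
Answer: -488050825576981/251835678136608 ≈ -1.9380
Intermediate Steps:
X(t) = 164
I(807)/X(1943) - 4563902/(2236612 - 1*(-118375)) = (1/(807*(1 + 807)))/164 - 4563902/(2236612 - 1*(-118375)) = ((1/807)/808)*(1/164) - 4563902/(2236612 + 118375) = ((1/807)*(1/808))*(1/164) - 4563902/2354987 = (1/652056)*(1/164) - 4563902*1/2354987 = 1/106937184 - 4563902/2354987 = -488050825576981/251835678136608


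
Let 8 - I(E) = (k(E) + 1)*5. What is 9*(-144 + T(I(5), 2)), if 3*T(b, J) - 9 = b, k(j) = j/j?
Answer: -1275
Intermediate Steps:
k(j) = 1
I(E) = -2 (I(E) = 8 - (1 + 1)*5 = 8 - 2*5 = 8 - 1*10 = 8 - 10 = -2)
T(b, J) = 3 + b/3
9*(-144 + T(I(5), 2)) = 9*(-144 + (3 + (1/3)*(-2))) = 9*(-144 + (3 - 2/3)) = 9*(-144 + 7/3) = 9*(-425/3) = -1275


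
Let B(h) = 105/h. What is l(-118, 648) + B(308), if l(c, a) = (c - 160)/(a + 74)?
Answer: -701/15884 ≈ -0.044132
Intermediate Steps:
l(c, a) = (-160 + c)/(74 + a)
l(-118, 648) + B(308) = (-160 - 118)/(74 + 648) + 105/308 = -278/722 + 105*(1/308) = (1/722)*(-278) + 15/44 = -139/361 + 15/44 = -701/15884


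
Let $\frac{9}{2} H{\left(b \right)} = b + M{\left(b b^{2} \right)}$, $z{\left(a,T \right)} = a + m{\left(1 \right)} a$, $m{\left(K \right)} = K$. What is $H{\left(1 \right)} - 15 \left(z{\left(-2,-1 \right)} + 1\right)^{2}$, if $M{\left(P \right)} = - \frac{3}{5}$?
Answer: $- \frac{6071}{45} \approx -134.91$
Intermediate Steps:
$M{\left(P \right)} = - \frac{3}{5}$ ($M{\left(P \right)} = \left(-3\right) \frac{1}{5} = - \frac{3}{5}$)
$z{\left(a,T \right)} = 2 a$ ($z{\left(a,T \right)} = a + 1 a = a + a = 2 a$)
$H{\left(b \right)} = - \frac{2}{15} + \frac{2 b}{9}$ ($H{\left(b \right)} = \frac{2 \left(b - \frac{3}{5}\right)}{9} = \frac{2 \left(- \frac{3}{5} + b\right)}{9} = - \frac{2}{15} + \frac{2 b}{9}$)
$H{\left(1 \right)} - 15 \left(z{\left(-2,-1 \right)} + 1\right)^{2} = \left(- \frac{2}{15} + \frac{2}{9} \cdot 1\right) - 15 \left(2 \left(-2\right) + 1\right)^{2} = \left(- \frac{2}{15} + \frac{2}{9}\right) - 15 \left(-4 + 1\right)^{2} = \frac{4}{45} - 15 \left(-3\right)^{2} = \frac{4}{45} - 135 = - \frac{6071}{45}$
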